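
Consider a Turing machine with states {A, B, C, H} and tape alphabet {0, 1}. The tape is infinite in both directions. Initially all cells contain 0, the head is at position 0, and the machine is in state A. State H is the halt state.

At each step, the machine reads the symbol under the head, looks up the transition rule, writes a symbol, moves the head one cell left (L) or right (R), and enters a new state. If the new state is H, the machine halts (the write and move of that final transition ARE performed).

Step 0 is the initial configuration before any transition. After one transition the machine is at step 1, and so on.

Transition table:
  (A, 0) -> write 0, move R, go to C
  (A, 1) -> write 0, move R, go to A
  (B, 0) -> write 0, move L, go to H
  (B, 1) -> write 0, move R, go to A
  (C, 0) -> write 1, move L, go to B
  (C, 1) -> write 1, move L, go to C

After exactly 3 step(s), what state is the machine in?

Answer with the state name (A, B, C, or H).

Answer: H

Derivation:
Step 1: in state A at pos 0, read 0 -> (A,0)->write 0,move R,goto C. Now: state=C, head=1, tape[-1..2]=0000 (head:   ^)
Step 2: in state C at pos 1, read 0 -> (C,0)->write 1,move L,goto B. Now: state=B, head=0, tape[-1..2]=0010 (head:  ^)
Step 3: in state B at pos 0, read 0 -> (B,0)->write 0,move L,goto H. Now: state=H, head=-1, tape[-2..2]=00010 (head:  ^)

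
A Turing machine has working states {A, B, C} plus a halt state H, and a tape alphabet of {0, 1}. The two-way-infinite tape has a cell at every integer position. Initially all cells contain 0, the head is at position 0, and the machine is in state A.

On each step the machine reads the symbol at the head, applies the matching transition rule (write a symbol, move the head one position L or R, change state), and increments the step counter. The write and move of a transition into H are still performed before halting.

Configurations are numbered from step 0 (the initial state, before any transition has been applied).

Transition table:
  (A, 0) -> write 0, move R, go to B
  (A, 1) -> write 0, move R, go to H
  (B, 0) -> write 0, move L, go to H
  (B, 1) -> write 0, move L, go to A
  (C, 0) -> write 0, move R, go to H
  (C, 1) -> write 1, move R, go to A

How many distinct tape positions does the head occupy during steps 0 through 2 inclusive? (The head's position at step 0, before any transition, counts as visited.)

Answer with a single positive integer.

Answer: 2

Derivation:
Step 1: in state A at pos 0, read 0 -> (A,0)->write 0,move R,goto B. Now: state=B, head=1, tape[-1..2]=0000 (head:   ^)
Step 2: in state B at pos 1, read 0 -> (B,0)->write 0,move L,goto H. Now: state=H, head=0, tape[-1..2]=0000 (head:  ^)
Head positions at steps 0..2: starting at 0, distinct positions visited = {0, 1} -> 2 position(s)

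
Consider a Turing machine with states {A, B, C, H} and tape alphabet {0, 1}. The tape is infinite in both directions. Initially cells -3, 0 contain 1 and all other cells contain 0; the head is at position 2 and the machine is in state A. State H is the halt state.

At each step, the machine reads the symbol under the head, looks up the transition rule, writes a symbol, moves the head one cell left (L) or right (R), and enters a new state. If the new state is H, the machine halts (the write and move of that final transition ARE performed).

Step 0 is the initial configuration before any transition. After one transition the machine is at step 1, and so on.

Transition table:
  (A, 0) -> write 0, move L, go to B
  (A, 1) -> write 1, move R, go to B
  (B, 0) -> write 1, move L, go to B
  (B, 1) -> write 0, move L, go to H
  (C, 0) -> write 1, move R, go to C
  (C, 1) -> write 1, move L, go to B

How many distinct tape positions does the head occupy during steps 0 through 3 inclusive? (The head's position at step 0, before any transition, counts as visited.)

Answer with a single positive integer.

Step 1: in state A at pos 2, read 0 -> (A,0)->write 0,move L,goto B. Now: state=B, head=1, tape[-4..3]=01001000 (head:      ^)
Step 2: in state B at pos 1, read 0 -> (B,0)->write 1,move L,goto B. Now: state=B, head=0, tape[-4..3]=01001100 (head:     ^)
Step 3: in state B at pos 0, read 1 -> (B,1)->write 0,move L,goto H. Now: state=H, head=-1, tape[-4..3]=01000100 (head:    ^)
Head positions at steps 0..3: starting at 2, distinct positions visited = {-1, 0, 1, 2} -> 4 position(s)

Answer: 4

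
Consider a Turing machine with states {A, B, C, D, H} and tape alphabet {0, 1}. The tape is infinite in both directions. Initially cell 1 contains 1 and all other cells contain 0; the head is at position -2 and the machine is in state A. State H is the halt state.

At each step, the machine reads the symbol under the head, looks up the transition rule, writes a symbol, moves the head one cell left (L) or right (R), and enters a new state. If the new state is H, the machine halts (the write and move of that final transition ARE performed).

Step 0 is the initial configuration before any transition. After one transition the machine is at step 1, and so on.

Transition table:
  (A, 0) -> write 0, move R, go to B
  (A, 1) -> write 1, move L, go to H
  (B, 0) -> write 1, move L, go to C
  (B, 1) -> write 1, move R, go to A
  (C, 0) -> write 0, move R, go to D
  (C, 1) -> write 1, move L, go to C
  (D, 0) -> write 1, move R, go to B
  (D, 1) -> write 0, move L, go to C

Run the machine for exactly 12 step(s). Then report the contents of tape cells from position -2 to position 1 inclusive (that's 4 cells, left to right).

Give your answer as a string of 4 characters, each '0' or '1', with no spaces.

Answer: 0111

Derivation:
Step 1: in state A at pos -2, read 0 -> (A,0)->write 0,move R,goto B. Now: state=B, head=-1, tape[-3..2]=000010 (head:   ^)
Step 2: in state B at pos -1, read 0 -> (B,0)->write 1,move L,goto C. Now: state=C, head=-2, tape[-3..2]=001010 (head:  ^)
Step 3: in state C at pos -2, read 0 -> (C,0)->write 0,move R,goto D. Now: state=D, head=-1, tape[-3..2]=001010 (head:   ^)
Step 4: in state D at pos -1, read 1 -> (D,1)->write 0,move L,goto C. Now: state=C, head=-2, tape[-3..2]=000010 (head:  ^)
Step 5: in state C at pos -2, read 0 -> (C,0)->write 0,move R,goto D. Now: state=D, head=-1, tape[-3..2]=000010 (head:   ^)
Step 6: in state D at pos -1, read 0 -> (D,0)->write 1,move R,goto B. Now: state=B, head=0, tape[-3..2]=001010 (head:    ^)
Step 7: in state B at pos 0, read 0 -> (B,0)->write 1,move L,goto C. Now: state=C, head=-1, tape[-3..2]=001110 (head:   ^)
Step 8: in state C at pos -1, read 1 -> (C,1)->write 1,move L,goto C. Now: state=C, head=-2, tape[-3..2]=001110 (head:  ^)
Step 9: in state C at pos -2, read 0 -> (C,0)->write 0,move R,goto D. Now: state=D, head=-1, tape[-3..2]=001110 (head:   ^)
Step 10: in state D at pos -1, read 1 -> (D,1)->write 0,move L,goto C. Now: state=C, head=-2, tape[-3..2]=000110 (head:  ^)
Step 11: in state C at pos -2, read 0 -> (C,0)->write 0,move R,goto D. Now: state=D, head=-1, tape[-3..2]=000110 (head:   ^)
Step 12: in state D at pos -1, read 0 -> (D,0)->write 1,move R,goto B. Now: state=B, head=0, tape[-3..2]=001110 (head:    ^)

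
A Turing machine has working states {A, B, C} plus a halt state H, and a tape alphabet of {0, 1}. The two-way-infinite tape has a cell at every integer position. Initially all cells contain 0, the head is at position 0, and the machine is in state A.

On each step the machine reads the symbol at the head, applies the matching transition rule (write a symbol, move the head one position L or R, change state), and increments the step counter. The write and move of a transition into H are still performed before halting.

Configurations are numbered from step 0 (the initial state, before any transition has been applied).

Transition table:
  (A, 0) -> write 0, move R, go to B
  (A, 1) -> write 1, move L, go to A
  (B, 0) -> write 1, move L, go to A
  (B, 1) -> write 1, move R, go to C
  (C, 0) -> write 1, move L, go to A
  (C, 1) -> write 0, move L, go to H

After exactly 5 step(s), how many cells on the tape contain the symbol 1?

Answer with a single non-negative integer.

Answer: 2

Derivation:
Step 1: in state A at pos 0, read 0 -> (A,0)->write 0,move R,goto B. Now: state=B, head=1, tape[-1..2]=0000 (head:   ^)
Step 2: in state B at pos 1, read 0 -> (B,0)->write 1,move L,goto A. Now: state=A, head=0, tape[-1..2]=0010 (head:  ^)
Step 3: in state A at pos 0, read 0 -> (A,0)->write 0,move R,goto B. Now: state=B, head=1, tape[-1..2]=0010 (head:   ^)
Step 4: in state B at pos 1, read 1 -> (B,1)->write 1,move R,goto C. Now: state=C, head=2, tape[-1..3]=00100 (head:    ^)
Step 5: in state C at pos 2, read 0 -> (C,0)->write 1,move L,goto A. Now: state=A, head=1, tape[-1..3]=00110 (head:   ^)
Cells containing 1 after step 5: {1, 2} -> 2 cell(s)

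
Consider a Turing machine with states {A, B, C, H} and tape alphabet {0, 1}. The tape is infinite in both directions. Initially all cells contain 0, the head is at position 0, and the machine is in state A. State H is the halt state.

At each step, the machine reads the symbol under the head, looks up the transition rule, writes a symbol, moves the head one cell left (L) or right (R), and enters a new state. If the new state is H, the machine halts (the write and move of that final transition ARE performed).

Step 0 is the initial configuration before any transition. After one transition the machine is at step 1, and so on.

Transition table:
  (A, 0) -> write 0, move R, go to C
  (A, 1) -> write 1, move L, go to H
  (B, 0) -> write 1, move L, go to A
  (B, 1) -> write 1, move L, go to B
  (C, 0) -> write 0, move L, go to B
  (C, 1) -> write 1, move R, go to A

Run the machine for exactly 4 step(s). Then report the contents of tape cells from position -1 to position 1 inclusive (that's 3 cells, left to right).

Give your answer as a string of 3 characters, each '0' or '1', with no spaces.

Step 1: in state A at pos 0, read 0 -> (A,0)->write 0,move R,goto C. Now: state=C, head=1, tape[-1..2]=0000 (head:   ^)
Step 2: in state C at pos 1, read 0 -> (C,0)->write 0,move L,goto B. Now: state=B, head=0, tape[-1..2]=0000 (head:  ^)
Step 3: in state B at pos 0, read 0 -> (B,0)->write 1,move L,goto A. Now: state=A, head=-1, tape[-2..2]=00100 (head:  ^)
Step 4: in state A at pos -1, read 0 -> (A,0)->write 0,move R,goto C. Now: state=C, head=0, tape[-2..2]=00100 (head:   ^)

Answer: 010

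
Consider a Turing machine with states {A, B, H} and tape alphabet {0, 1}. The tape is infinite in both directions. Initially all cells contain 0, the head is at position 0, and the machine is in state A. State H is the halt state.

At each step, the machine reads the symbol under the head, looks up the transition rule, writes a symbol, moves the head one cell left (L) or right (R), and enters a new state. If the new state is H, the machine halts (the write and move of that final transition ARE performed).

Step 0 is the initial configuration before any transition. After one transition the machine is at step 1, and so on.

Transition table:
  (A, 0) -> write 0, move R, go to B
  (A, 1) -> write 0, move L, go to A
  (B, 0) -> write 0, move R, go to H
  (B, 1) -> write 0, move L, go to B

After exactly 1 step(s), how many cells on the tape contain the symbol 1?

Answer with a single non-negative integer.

Step 1: in state A at pos 0, read 0 -> (A,0)->write 0,move R,goto B. Now: state=B, head=1, tape[-1..2]=0000 (head:   ^)
No cell contains 1 after step 1 -> 0 cell(s)

Answer: 0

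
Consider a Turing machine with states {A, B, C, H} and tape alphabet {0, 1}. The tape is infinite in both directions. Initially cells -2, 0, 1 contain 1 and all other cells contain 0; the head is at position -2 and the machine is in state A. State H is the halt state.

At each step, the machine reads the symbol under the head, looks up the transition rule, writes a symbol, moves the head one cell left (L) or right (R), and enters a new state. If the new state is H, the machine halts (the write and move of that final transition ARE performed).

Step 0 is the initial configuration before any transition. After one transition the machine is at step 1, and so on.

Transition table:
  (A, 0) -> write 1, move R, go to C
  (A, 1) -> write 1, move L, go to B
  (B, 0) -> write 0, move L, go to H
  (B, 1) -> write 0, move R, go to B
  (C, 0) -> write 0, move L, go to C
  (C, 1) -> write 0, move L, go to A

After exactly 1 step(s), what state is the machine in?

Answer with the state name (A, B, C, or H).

Step 1: in state A at pos -2, read 1 -> (A,1)->write 1,move L,goto B. Now: state=B, head=-3, tape[-4..2]=0010110 (head:  ^)

Answer: B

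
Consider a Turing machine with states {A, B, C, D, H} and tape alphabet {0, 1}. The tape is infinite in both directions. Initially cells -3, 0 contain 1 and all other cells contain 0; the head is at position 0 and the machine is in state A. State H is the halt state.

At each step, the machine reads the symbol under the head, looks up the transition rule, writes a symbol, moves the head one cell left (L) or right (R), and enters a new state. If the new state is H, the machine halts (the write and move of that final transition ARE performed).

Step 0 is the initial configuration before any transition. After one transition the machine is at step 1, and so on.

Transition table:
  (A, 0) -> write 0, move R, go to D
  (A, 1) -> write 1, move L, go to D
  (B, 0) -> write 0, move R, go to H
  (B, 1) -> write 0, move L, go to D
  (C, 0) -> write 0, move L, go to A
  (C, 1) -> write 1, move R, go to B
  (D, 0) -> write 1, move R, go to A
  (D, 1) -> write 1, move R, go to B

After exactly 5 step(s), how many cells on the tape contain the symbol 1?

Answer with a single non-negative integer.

Answer: 2

Derivation:
Step 1: in state A at pos 0, read 1 -> (A,1)->write 1,move L,goto D. Now: state=D, head=-1, tape[-4..1]=010010 (head:    ^)
Step 2: in state D at pos -1, read 0 -> (D,0)->write 1,move R,goto A. Now: state=A, head=0, tape[-4..1]=010110 (head:     ^)
Step 3: in state A at pos 0, read 1 -> (A,1)->write 1,move L,goto D. Now: state=D, head=-1, tape[-4..1]=010110 (head:    ^)
Step 4: in state D at pos -1, read 1 -> (D,1)->write 1,move R,goto B. Now: state=B, head=0, tape[-4..1]=010110 (head:     ^)
Step 5: in state B at pos 0, read 1 -> (B,1)->write 0,move L,goto D. Now: state=D, head=-1, tape[-4..1]=010100 (head:    ^)
Cells containing 1 after step 5: {-3, -1} -> 2 cell(s)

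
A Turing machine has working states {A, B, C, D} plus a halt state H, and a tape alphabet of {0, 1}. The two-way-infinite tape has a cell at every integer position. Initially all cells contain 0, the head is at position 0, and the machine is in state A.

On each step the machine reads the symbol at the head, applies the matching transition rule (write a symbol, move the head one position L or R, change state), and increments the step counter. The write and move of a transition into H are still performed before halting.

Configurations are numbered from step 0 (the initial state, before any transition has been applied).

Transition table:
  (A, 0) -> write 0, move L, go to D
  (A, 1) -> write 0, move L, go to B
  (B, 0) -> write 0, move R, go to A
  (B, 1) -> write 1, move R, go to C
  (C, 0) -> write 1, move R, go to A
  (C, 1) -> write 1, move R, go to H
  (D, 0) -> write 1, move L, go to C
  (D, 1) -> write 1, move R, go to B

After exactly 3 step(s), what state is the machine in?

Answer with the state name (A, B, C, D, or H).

Answer: A

Derivation:
Step 1: in state A at pos 0, read 0 -> (A,0)->write 0,move L,goto D. Now: state=D, head=-1, tape[-2..1]=0000 (head:  ^)
Step 2: in state D at pos -1, read 0 -> (D,0)->write 1,move L,goto C. Now: state=C, head=-2, tape[-3..1]=00100 (head:  ^)
Step 3: in state C at pos -2, read 0 -> (C,0)->write 1,move R,goto A. Now: state=A, head=-1, tape[-3..1]=01100 (head:   ^)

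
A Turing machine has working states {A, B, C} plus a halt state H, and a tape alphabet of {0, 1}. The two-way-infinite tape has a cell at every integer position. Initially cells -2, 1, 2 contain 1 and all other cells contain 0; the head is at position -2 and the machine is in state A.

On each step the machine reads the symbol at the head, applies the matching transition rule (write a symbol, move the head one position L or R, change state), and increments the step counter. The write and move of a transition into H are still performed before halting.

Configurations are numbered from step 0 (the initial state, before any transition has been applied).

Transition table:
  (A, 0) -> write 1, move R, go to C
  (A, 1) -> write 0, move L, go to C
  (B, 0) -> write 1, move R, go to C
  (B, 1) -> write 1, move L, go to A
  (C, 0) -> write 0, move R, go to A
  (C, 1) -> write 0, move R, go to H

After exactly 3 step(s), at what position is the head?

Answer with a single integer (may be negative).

Answer: -1

Derivation:
Step 1: in state A at pos -2, read 1 -> (A,1)->write 0,move L,goto C. Now: state=C, head=-3, tape[-4..3]=00000110 (head:  ^)
Step 2: in state C at pos -3, read 0 -> (C,0)->write 0,move R,goto A. Now: state=A, head=-2, tape[-4..3]=00000110 (head:   ^)
Step 3: in state A at pos -2, read 0 -> (A,0)->write 1,move R,goto C. Now: state=C, head=-1, tape[-4..3]=00100110 (head:    ^)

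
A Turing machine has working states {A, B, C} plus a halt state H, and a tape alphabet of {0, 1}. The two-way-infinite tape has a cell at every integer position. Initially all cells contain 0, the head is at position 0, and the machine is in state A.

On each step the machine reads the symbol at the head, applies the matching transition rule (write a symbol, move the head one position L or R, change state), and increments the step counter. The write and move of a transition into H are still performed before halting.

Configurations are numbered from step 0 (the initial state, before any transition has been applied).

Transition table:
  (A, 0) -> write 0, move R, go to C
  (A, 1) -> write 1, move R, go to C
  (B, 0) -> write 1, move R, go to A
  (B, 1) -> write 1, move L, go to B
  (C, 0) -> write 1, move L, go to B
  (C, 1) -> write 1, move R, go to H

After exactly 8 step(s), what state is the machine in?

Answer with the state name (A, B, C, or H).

Step 1: in state A at pos 0, read 0 -> (A,0)->write 0,move R,goto C. Now: state=C, head=1, tape[-1..2]=0000 (head:   ^)
Step 2: in state C at pos 1, read 0 -> (C,0)->write 1,move L,goto B. Now: state=B, head=0, tape[-1..2]=0010 (head:  ^)
Step 3: in state B at pos 0, read 0 -> (B,0)->write 1,move R,goto A. Now: state=A, head=1, tape[-1..2]=0110 (head:   ^)
Step 4: in state A at pos 1, read 1 -> (A,1)->write 1,move R,goto C. Now: state=C, head=2, tape[-1..3]=01100 (head:    ^)
Step 5: in state C at pos 2, read 0 -> (C,0)->write 1,move L,goto B. Now: state=B, head=1, tape[-1..3]=01110 (head:   ^)
Step 6: in state B at pos 1, read 1 -> (B,1)->write 1,move L,goto B. Now: state=B, head=0, tape[-1..3]=01110 (head:  ^)
Step 7: in state B at pos 0, read 1 -> (B,1)->write 1,move L,goto B. Now: state=B, head=-1, tape[-2..3]=001110 (head:  ^)
Step 8: in state B at pos -1, read 0 -> (B,0)->write 1,move R,goto A. Now: state=A, head=0, tape[-2..3]=011110 (head:   ^)

Answer: A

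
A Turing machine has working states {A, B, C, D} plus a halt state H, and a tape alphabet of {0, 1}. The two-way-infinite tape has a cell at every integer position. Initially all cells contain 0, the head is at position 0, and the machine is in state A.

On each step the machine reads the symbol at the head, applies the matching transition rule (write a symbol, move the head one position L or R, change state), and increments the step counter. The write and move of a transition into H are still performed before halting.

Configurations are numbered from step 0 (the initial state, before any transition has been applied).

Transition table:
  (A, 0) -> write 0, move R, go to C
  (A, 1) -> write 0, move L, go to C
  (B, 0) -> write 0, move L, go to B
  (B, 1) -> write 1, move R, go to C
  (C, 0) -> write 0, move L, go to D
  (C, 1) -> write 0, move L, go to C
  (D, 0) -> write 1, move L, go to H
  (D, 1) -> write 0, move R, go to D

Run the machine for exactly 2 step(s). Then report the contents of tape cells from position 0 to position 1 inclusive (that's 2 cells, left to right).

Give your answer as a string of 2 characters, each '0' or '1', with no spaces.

Step 1: in state A at pos 0, read 0 -> (A,0)->write 0,move R,goto C. Now: state=C, head=1, tape[-1..2]=0000 (head:   ^)
Step 2: in state C at pos 1, read 0 -> (C,0)->write 0,move L,goto D. Now: state=D, head=0, tape[-1..2]=0000 (head:  ^)

Answer: 00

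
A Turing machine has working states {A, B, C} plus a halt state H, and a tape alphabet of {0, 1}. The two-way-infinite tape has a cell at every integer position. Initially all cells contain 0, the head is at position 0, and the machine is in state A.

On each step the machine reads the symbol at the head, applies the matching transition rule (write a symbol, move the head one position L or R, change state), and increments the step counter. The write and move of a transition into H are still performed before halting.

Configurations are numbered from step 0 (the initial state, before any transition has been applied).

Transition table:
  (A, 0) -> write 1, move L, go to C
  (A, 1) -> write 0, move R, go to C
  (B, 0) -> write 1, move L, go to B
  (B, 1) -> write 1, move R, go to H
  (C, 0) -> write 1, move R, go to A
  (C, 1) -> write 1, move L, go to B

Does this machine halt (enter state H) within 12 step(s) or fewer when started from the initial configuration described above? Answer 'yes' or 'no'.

Step 1: in state A at pos 0, read 0 -> (A,0)->write 1,move L,goto C. Now: state=C, head=-1, tape[-2..1]=0010 (head:  ^)
Step 2: in state C at pos -1, read 0 -> (C,0)->write 1,move R,goto A. Now: state=A, head=0, tape[-2..1]=0110 (head:   ^)
Step 3: in state A at pos 0, read 1 -> (A,1)->write 0,move R,goto C. Now: state=C, head=1, tape[-2..2]=01000 (head:    ^)
Step 4: in state C at pos 1, read 0 -> (C,0)->write 1,move R,goto A. Now: state=A, head=2, tape[-2..3]=010100 (head:     ^)
Step 5: in state A at pos 2, read 0 -> (A,0)->write 1,move L,goto C. Now: state=C, head=1, tape[-2..3]=010110 (head:    ^)
Step 6: in state C at pos 1, read 1 -> (C,1)->write 1,move L,goto B. Now: state=B, head=0, tape[-2..3]=010110 (head:   ^)
Step 7: in state B at pos 0, read 0 -> (B,0)->write 1,move L,goto B. Now: state=B, head=-1, tape[-2..3]=011110 (head:  ^)
Step 8: in state B at pos -1, read 1 -> (B,1)->write 1,move R,goto H. Now: state=H, head=0, tape[-2..3]=011110 (head:   ^)
State H reached at step 8; 8 <= 12 -> yes

Answer: yes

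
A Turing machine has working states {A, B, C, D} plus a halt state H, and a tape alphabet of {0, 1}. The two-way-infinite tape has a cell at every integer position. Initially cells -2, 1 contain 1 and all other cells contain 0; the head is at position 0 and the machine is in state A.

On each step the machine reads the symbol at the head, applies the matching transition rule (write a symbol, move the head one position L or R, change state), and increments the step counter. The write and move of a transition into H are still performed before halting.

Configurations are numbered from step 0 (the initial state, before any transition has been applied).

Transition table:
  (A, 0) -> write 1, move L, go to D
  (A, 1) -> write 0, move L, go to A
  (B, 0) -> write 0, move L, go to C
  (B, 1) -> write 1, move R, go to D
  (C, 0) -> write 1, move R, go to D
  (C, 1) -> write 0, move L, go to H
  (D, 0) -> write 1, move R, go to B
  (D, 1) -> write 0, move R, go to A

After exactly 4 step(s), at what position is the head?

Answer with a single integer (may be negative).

Answer: 2

Derivation:
Step 1: in state A at pos 0, read 0 -> (A,0)->write 1,move L,goto D. Now: state=D, head=-1, tape[-3..2]=010110 (head:   ^)
Step 2: in state D at pos -1, read 0 -> (D,0)->write 1,move R,goto B. Now: state=B, head=0, tape[-3..2]=011110 (head:    ^)
Step 3: in state B at pos 0, read 1 -> (B,1)->write 1,move R,goto D. Now: state=D, head=1, tape[-3..2]=011110 (head:     ^)
Step 4: in state D at pos 1, read 1 -> (D,1)->write 0,move R,goto A. Now: state=A, head=2, tape[-3..3]=0111000 (head:      ^)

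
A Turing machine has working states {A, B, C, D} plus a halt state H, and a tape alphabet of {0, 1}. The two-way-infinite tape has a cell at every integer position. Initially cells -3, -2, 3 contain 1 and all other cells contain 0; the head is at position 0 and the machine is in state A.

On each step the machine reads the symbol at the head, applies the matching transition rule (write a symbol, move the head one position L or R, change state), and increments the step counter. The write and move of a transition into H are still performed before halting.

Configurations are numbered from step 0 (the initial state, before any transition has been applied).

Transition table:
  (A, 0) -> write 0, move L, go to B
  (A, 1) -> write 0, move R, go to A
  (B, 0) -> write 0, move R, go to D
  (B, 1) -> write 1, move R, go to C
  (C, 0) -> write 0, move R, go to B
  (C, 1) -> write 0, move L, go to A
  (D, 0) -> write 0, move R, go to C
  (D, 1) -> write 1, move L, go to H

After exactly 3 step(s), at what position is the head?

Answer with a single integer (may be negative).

Answer: 1

Derivation:
Step 1: in state A at pos 0, read 0 -> (A,0)->write 0,move L,goto B. Now: state=B, head=-1, tape[-4..4]=011000010 (head:    ^)
Step 2: in state B at pos -1, read 0 -> (B,0)->write 0,move R,goto D. Now: state=D, head=0, tape[-4..4]=011000010 (head:     ^)
Step 3: in state D at pos 0, read 0 -> (D,0)->write 0,move R,goto C. Now: state=C, head=1, tape[-4..4]=011000010 (head:      ^)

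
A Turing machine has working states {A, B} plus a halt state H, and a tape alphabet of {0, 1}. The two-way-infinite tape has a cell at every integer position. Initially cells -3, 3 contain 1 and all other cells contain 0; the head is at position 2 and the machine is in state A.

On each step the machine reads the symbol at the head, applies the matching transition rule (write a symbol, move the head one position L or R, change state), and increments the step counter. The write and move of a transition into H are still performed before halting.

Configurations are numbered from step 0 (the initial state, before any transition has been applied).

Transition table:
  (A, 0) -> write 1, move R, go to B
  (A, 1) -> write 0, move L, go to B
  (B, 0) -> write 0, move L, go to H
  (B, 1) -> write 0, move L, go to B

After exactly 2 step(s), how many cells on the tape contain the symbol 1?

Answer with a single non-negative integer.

Answer: 2

Derivation:
Step 1: in state A at pos 2, read 0 -> (A,0)->write 1,move R,goto B. Now: state=B, head=3, tape[-4..4]=010000110 (head:        ^)
Step 2: in state B at pos 3, read 1 -> (B,1)->write 0,move L,goto B. Now: state=B, head=2, tape[-4..4]=010000100 (head:       ^)
Cells containing 1 after step 2: {-3, 2} -> 2 cell(s)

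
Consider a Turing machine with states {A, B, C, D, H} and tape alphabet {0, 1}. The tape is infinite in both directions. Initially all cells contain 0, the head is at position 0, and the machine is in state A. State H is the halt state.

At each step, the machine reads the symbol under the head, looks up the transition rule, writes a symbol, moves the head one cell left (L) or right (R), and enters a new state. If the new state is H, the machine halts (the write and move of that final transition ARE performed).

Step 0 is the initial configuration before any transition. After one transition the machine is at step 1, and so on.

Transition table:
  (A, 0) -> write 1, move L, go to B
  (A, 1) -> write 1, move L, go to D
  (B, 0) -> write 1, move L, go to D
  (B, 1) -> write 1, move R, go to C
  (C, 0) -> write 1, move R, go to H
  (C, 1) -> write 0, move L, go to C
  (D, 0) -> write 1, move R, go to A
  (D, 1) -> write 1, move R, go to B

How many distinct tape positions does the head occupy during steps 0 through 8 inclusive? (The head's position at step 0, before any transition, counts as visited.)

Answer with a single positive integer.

Answer: 3

Derivation:
Step 1: in state A at pos 0, read 0 -> (A,0)->write 1,move L,goto B. Now: state=B, head=-1, tape[-2..1]=0010 (head:  ^)
Step 2: in state B at pos -1, read 0 -> (B,0)->write 1,move L,goto D. Now: state=D, head=-2, tape[-3..1]=00110 (head:  ^)
Step 3: in state D at pos -2, read 0 -> (D,0)->write 1,move R,goto A. Now: state=A, head=-1, tape[-3..1]=01110 (head:   ^)
Step 4: in state A at pos -1, read 1 -> (A,1)->write 1,move L,goto D. Now: state=D, head=-2, tape[-3..1]=01110 (head:  ^)
Step 5: in state D at pos -2, read 1 -> (D,1)->write 1,move R,goto B. Now: state=B, head=-1, tape[-3..1]=01110 (head:   ^)
Step 6: in state B at pos -1, read 1 -> (B,1)->write 1,move R,goto C. Now: state=C, head=0, tape[-3..1]=01110 (head:    ^)
Step 7: in state C at pos 0, read 1 -> (C,1)->write 0,move L,goto C. Now: state=C, head=-1, tape[-3..1]=01100 (head:   ^)
Step 8: in state C at pos -1, read 1 -> (C,1)->write 0,move L,goto C. Now: state=C, head=-2, tape[-3..1]=01000 (head:  ^)
Head positions at steps 0..8: starting at 0, distinct positions visited = {-2, -1, 0} -> 3 position(s)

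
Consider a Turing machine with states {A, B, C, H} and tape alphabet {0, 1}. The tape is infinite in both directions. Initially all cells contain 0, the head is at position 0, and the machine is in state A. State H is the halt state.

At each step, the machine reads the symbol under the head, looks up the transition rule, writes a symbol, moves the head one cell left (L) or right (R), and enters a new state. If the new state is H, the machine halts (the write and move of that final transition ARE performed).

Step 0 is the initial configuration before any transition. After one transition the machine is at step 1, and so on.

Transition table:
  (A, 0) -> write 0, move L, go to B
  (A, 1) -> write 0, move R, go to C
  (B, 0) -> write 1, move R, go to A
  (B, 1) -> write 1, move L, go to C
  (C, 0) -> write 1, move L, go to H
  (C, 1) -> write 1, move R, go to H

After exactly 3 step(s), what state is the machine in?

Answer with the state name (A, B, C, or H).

Answer: B

Derivation:
Step 1: in state A at pos 0, read 0 -> (A,0)->write 0,move L,goto B. Now: state=B, head=-1, tape[-2..1]=0000 (head:  ^)
Step 2: in state B at pos -1, read 0 -> (B,0)->write 1,move R,goto A. Now: state=A, head=0, tape[-2..1]=0100 (head:   ^)
Step 3: in state A at pos 0, read 0 -> (A,0)->write 0,move L,goto B. Now: state=B, head=-1, tape[-2..1]=0100 (head:  ^)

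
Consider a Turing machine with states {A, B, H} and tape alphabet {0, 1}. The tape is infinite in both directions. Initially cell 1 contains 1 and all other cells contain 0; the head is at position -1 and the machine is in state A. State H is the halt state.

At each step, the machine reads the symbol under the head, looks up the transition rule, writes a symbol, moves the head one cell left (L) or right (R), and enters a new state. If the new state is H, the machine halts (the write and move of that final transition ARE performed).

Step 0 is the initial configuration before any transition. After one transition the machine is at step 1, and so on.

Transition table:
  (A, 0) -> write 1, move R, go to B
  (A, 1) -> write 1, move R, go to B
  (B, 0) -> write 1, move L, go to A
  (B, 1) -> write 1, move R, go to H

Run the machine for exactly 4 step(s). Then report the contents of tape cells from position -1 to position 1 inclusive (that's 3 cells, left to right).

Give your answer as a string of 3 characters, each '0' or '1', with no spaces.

Answer: 111

Derivation:
Step 1: in state A at pos -1, read 0 -> (A,0)->write 1,move R,goto B. Now: state=B, head=0, tape[-2..2]=01010 (head:   ^)
Step 2: in state B at pos 0, read 0 -> (B,0)->write 1,move L,goto A. Now: state=A, head=-1, tape[-2..2]=01110 (head:  ^)
Step 3: in state A at pos -1, read 1 -> (A,1)->write 1,move R,goto B. Now: state=B, head=0, tape[-2..2]=01110 (head:   ^)
Step 4: in state B at pos 0, read 1 -> (B,1)->write 1,move R,goto H. Now: state=H, head=1, tape[-2..2]=01110 (head:    ^)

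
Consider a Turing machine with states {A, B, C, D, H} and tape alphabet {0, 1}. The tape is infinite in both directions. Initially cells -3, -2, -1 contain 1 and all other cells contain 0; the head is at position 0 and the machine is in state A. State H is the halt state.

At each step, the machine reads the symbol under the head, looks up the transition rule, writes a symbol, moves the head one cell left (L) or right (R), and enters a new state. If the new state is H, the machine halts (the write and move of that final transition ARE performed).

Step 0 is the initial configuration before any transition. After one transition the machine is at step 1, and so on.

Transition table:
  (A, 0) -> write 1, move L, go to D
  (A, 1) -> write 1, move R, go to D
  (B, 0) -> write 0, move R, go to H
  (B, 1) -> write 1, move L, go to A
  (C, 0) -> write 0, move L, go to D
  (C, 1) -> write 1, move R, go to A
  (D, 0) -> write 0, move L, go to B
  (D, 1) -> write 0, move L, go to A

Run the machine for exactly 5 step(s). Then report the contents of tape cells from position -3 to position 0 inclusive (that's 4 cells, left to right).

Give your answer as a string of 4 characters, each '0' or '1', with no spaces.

Answer: 1101

Derivation:
Step 1: in state A at pos 0, read 0 -> (A,0)->write 1,move L,goto D. Now: state=D, head=-1, tape[-4..1]=011110 (head:    ^)
Step 2: in state D at pos -1, read 1 -> (D,1)->write 0,move L,goto A. Now: state=A, head=-2, tape[-4..1]=011010 (head:   ^)
Step 3: in state A at pos -2, read 1 -> (A,1)->write 1,move R,goto D. Now: state=D, head=-1, tape[-4..1]=011010 (head:    ^)
Step 4: in state D at pos -1, read 0 -> (D,0)->write 0,move L,goto B. Now: state=B, head=-2, tape[-4..1]=011010 (head:   ^)
Step 5: in state B at pos -2, read 1 -> (B,1)->write 1,move L,goto A. Now: state=A, head=-3, tape[-4..1]=011010 (head:  ^)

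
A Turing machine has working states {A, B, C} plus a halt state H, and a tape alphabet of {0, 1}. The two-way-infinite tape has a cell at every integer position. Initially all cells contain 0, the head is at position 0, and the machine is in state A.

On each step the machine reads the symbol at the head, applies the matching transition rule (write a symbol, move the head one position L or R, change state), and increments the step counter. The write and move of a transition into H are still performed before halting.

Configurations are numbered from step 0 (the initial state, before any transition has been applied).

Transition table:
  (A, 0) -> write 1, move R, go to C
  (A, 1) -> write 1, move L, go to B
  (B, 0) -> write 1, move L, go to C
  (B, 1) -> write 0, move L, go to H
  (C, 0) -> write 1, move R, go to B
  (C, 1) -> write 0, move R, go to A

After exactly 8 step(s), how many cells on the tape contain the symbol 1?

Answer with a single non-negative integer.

Step 1: in state A at pos 0, read 0 -> (A,0)->write 1,move R,goto C. Now: state=C, head=1, tape[-1..2]=0100 (head:   ^)
Step 2: in state C at pos 1, read 0 -> (C,0)->write 1,move R,goto B. Now: state=B, head=2, tape[-1..3]=01100 (head:    ^)
Step 3: in state B at pos 2, read 0 -> (B,0)->write 1,move L,goto C. Now: state=C, head=1, tape[-1..3]=01110 (head:   ^)
Step 4: in state C at pos 1, read 1 -> (C,1)->write 0,move R,goto A. Now: state=A, head=2, tape[-1..3]=01010 (head:    ^)
Step 5: in state A at pos 2, read 1 -> (A,1)->write 1,move L,goto B. Now: state=B, head=1, tape[-1..3]=01010 (head:   ^)
Step 6: in state B at pos 1, read 0 -> (B,0)->write 1,move L,goto C. Now: state=C, head=0, tape[-1..3]=01110 (head:  ^)
Step 7: in state C at pos 0, read 1 -> (C,1)->write 0,move R,goto A. Now: state=A, head=1, tape[-1..3]=00110 (head:   ^)
Step 8: in state A at pos 1, read 1 -> (A,1)->write 1,move L,goto B. Now: state=B, head=0, tape[-1..3]=00110 (head:  ^)
Cells containing 1 after step 8: {1, 2} -> 2 cell(s)

Answer: 2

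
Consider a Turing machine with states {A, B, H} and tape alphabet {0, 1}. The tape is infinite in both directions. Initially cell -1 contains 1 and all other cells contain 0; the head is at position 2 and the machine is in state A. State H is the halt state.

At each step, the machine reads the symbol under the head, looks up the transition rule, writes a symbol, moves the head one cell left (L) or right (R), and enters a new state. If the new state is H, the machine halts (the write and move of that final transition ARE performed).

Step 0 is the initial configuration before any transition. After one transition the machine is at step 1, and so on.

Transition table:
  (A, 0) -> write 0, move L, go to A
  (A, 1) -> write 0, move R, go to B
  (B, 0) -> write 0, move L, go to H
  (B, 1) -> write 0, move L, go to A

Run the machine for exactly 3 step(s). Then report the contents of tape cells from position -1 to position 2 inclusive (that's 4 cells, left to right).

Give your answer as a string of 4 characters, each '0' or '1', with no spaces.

Answer: 1000

Derivation:
Step 1: in state A at pos 2, read 0 -> (A,0)->write 0,move L,goto A. Now: state=A, head=1, tape[-2..3]=010000 (head:    ^)
Step 2: in state A at pos 1, read 0 -> (A,0)->write 0,move L,goto A. Now: state=A, head=0, tape[-2..3]=010000 (head:   ^)
Step 3: in state A at pos 0, read 0 -> (A,0)->write 0,move L,goto A. Now: state=A, head=-1, tape[-2..3]=010000 (head:  ^)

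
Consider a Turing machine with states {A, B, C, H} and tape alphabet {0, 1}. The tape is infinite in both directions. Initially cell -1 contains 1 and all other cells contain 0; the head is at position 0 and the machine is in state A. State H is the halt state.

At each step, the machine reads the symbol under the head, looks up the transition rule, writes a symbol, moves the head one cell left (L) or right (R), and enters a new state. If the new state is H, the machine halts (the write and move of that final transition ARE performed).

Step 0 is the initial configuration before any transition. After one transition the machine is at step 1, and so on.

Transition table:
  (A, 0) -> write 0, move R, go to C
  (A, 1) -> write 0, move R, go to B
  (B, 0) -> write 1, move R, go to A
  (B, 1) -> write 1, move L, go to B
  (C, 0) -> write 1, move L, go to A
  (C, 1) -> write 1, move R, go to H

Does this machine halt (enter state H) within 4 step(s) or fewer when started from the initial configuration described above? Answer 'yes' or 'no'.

Step 1: in state A at pos 0, read 0 -> (A,0)->write 0,move R,goto C. Now: state=C, head=1, tape[-2..2]=01000 (head:    ^)
Step 2: in state C at pos 1, read 0 -> (C,0)->write 1,move L,goto A. Now: state=A, head=0, tape[-2..2]=01010 (head:   ^)
Step 3: in state A at pos 0, read 0 -> (A,0)->write 0,move R,goto C. Now: state=C, head=1, tape[-2..2]=01010 (head:    ^)
Step 4: in state C at pos 1, read 1 -> (C,1)->write 1,move R,goto H. Now: state=H, head=2, tape[-2..3]=010100 (head:     ^)
State H reached at step 4; 4 <= 4 -> yes

Answer: yes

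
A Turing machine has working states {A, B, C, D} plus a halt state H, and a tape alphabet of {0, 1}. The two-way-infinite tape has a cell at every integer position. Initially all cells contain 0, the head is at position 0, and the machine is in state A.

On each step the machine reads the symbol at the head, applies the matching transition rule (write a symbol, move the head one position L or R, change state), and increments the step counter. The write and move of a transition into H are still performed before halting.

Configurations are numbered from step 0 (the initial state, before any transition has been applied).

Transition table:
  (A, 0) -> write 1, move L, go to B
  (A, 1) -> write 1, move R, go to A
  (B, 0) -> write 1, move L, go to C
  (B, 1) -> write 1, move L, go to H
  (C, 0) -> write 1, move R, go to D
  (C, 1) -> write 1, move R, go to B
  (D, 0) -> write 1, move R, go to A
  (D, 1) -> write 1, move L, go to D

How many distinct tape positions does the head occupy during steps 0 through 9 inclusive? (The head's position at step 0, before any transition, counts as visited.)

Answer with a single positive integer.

Step 1: in state A at pos 0, read 0 -> (A,0)->write 1,move L,goto B. Now: state=B, head=-1, tape[-2..1]=0010 (head:  ^)
Step 2: in state B at pos -1, read 0 -> (B,0)->write 1,move L,goto C. Now: state=C, head=-2, tape[-3..1]=00110 (head:  ^)
Step 3: in state C at pos -2, read 0 -> (C,0)->write 1,move R,goto D. Now: state=D, head=-1, tape[-3..1]=01110 (head:   ^)
Step 4: in state D at pos -1, read 1 -> (D,1)->write 1,move L,goto D. Now: state=D, head=-2, tape[-3..1]=01110 (head:  ^)
Step 5: in state D at pos -2, read 1 -> (D,1)->write 1,move L,goto D. Now: state=D, head=-3, tape[-4..1]=001110 (head:  ^)
Step 6: in state D at pos -3, read 0 -> (D,0)->write 1,move R,goto A. Now: state=A, head=-2, tape[-4..1]=011110 (head:   ^)
Step 7: in state A at pos -2, read 1 -> (A,1)->write 1,move R,goto A. Now: state=A, head=-1, tape[-4..1]=011110 (head:    ^)
Step 8: in state A at pos -1, read 1 -> (A,1)->write 1,move R,goto A. Now: state=A, head=0, tape[-4..1]=011110 (head:     ^)
Step 9: in state A at pos 0, read 1 -> (A,1)->write 1,move R,goto A. Now: state=A, head=1, tape[-4..2]=0111100 (head:      ^)
Head positions at steps 0..9: starting at 0, distinct positions visited = {-3, -2, -1, 0, 1} -> 5 position(s)

Answer: 5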